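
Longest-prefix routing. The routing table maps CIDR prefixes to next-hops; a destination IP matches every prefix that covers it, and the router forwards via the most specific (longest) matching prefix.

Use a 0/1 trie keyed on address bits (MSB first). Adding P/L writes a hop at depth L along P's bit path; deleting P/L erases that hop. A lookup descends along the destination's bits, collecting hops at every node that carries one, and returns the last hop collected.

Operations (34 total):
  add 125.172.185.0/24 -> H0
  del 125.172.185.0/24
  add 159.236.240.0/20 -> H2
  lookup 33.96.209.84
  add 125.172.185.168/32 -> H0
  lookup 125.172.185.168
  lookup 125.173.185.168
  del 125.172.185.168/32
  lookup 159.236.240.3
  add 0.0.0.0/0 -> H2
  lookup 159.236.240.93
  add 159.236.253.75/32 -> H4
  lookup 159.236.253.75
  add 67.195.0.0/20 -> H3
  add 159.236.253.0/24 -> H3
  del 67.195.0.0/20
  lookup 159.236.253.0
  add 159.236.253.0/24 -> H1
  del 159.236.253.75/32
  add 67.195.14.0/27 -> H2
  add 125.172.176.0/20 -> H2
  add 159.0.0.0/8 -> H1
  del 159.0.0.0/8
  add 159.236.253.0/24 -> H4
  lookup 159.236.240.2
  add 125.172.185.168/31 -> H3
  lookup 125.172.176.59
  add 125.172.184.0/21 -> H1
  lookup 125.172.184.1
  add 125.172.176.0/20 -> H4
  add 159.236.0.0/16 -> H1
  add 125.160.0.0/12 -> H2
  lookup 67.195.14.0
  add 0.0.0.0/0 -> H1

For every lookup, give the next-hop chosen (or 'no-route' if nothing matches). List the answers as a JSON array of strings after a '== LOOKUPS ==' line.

Apply in order:
  + 125.172.185.0/24 (H0) depth=24
  - 125.172.185.0/24 clear@24
  + 159.236.240.0/20 (H2) depth=20
  Q 33.96.209.84: descend 0 ; hops seen [∅] ; pick no-route
  + 125.172.185.168/32 (H0) depth=32
  Q 125.172.185.168: descend 01111101101011001011100110101000 ; hops seen [H0] ; pick H0
  Q 125.173.185.168: descend 011111011010110 ; hops seen [∅] ; pick no-route
  - 125.172.185.168/32 clear@32
  Q 159.236.240.3: descend 10011111111011001111 ; hops seen [H2] ; pick H2
  + 0.0.0.0/0 (H2) depth=0
  Q 159.236.240.93: descend 10011111111011001111 ; hops seen [H2,H2] ; pick H2
  + 159.236.253.75/32 (H4) depth=32
  Q 159.236.253.75: descend 10011111111011001111110101001011 ; hops seen [H2,H2,H4] ; pick H4
  + 67.195.0.0/20 (H3) depth=20
  + 159.236.253.0/24 (H3) depth=24
  - 67.195.0.0/20 clear@20
  Q 159.236.253.0: descend 1001111111101100111111010 ; hops seen [H2,H2,H3] ; pick H3
  + 159.236.253.0/24 (H1) depth=24
  - 159.236.253.75/32 clear@32
  + 67.195.14.0/27 (H2) depth=27
  + 125.172.176.0/20 (H2) depth=20
  + 159.0.0.0/8 (H1) depth=8
  - 159.0.0.0/8 clear@8
  + 159.236.253.0/24 (H4) depth=24
  Q 159.236.240.2: descend 10011111111011001111 ; hops seen [H2,H2] ; pick H2
  + 125.172.185.168/31 (H3) depth=31
  Q 125.172.176.59: descend 01111101101011001011 ; hops seen [H2,H2] ; pick H2
  + 125.172.184.0/21 (H1) depth=21
  Q 125.172.184.1: descend 01111101101011001011100 ; hops seen [H2,H2,H1] ; pick H1
  + 125.172.176.0/20 (H4) depth=20
  + 159.236.0.0/16 (H1) depth=16
  + 125.160.0.0/12 (H2) depth=12
  Q 67.195.14.0: descend 010000111100001100001110000 ; hops seen [H2,H2] ; pick H2
  + 0.0.0.0/0 (H1) depth=0

== LOOKUPS ==
["no-route","H0","no-route","H2","H2","H4","H3","H2","H2","H1","H2"]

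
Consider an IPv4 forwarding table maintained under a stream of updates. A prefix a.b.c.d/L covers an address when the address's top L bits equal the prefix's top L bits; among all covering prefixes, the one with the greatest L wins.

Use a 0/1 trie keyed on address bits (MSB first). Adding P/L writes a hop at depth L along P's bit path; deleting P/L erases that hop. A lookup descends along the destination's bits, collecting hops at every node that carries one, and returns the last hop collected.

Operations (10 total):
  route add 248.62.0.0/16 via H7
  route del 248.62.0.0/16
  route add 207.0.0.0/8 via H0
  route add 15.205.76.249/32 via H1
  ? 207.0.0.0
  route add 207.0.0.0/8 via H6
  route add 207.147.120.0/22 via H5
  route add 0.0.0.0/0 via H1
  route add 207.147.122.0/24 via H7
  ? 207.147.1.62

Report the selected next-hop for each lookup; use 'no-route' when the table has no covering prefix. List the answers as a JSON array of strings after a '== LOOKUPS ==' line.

Apply in order:
  + 248.62.0.0/16 (H7) depth=16
  - 248.62.0.0/16 clear@16
  + 207.0.0.0/8 (H0) depth=8
  + 15.205.76.249/32 (H1) depth=32
  Q 207.0.0.0: descend 11001111 ; hops seen [H0] ; pick H0
  + 207.0.0.0/8 (H6) depth=8
  + 207.147.120.0/22 (H5) depth=22
  + 0.0.0.0/0 (H1) depth=0
  + 207.147.122.0/24 (H7) depth=24
  Q 207.147.1.62: descend 11001111100100110 ; hops seen [H1,H6] ; pick H6

== LOOKUPS ==
["H0","H6"]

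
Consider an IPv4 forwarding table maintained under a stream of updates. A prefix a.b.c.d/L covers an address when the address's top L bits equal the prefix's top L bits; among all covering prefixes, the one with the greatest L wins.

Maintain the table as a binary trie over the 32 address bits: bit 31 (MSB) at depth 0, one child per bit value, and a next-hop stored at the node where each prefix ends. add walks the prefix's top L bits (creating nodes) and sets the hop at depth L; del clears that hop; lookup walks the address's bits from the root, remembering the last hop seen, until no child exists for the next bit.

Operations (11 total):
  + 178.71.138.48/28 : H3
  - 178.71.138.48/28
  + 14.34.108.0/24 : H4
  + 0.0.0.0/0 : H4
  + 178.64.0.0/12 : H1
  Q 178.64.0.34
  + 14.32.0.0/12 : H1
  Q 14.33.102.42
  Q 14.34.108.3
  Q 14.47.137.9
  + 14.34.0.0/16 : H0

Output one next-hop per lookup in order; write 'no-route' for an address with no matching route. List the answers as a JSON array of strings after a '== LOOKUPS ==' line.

Trace:
  add 178.71.138.48/28 -> H3 at depth 28
  - 178.71.138.48/28 clear@28
  add 14.34.108.0/24 -> H4 at depth 24
  add 0.0.0.0/0 -> H4 at depth 0
  add 178.64.0.0/12 -> H1 at depth 12
  Q 178.64.0.34: descend 1011001001000 ; hops seen [H4,H1] ; pick H1
  add 14.32.0.0/12 -> H1 at depth 12
  Q 14.33.102.42: descend 00001110001000 ; hops seen [H4,H1] ; pick H1
  Q 14.34.108.3: descend 000011100010001001101100 ; hops seen [H4,H1,H4] ; pick H4
  Q 14.47.137.9: descend 000011100010 ; hops seen [H4,H1] ; pick H1
  add 14.34.0.0/16 -> H0 at depth 16

== LOOKUPS ==
["H1","H1","H4","H1"]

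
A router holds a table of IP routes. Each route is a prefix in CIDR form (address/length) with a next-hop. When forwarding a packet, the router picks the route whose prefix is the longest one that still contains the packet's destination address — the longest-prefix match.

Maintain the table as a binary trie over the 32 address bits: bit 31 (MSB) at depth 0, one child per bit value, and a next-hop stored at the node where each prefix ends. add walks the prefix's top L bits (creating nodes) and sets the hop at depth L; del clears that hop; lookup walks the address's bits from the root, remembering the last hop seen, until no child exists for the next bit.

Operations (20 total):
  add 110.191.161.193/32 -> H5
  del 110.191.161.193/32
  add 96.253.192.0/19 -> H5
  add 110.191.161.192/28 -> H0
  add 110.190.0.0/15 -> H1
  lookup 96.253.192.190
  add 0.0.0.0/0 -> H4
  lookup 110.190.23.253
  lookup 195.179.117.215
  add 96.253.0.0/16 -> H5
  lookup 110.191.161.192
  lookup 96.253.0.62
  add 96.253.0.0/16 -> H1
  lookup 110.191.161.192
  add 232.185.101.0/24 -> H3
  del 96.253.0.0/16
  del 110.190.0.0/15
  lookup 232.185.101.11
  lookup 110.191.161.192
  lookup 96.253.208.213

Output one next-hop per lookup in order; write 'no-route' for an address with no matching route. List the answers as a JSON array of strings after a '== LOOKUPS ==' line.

Apply in order:
  add 110.191.161.193/32 -> H5 at depth 32
  - 110.191.161.193/32 clear@32
  add 96.253.192.0/19 -> H5 at depth 19
  add 110.191.161.192/28 -> H0 at depth 28
  add 110.190.0.0/15 -> H1 at depth 15
  lookup 96.253.192.190: bits 0110000011111101110 walk d0:-→d1:-→d2:-→d3:-→d4:-→d5:-→d6:-→d7:-→d8:-→d9:-→d10:-→d11:-→d12:-→d13:-→d14:-→d15:-→d16:-→d17:-→d18:-→d19:H5 -> H5
  add 0.0.0.0/0 -> H4 at depth 0
  lookup 110.190.23.253: bits 011011101011111 walk d0:H4→d1:-→d2:-→d3:-→d4:-→d5:-→d6:-→d7:-→d8:-→d9:-→d10:-→d11:-→d12:-→d13:-→d14:-→d15:H1 -> H1
  lookup 195.179.117.215: bits ε walk d0:H4 -> H4
  add 96.253.0.0/16 -> H5 at depth 16
  lookup 110.191.161.192: bits 0110111010111111101000011100000 walk d0:H4→d1:-→d2:-→d3:-→d4:-→d5:-→d6:-→d7:-→d8:-→d9:-→d10:-→d11:-→d12:-→d13:-→d14:-→d15:H1→d16:-→d17:-→d18:-→d19:-→d20:-→d21:-→d22:-→d23:-→d24:-→d25:-→d26:-→d27:-→d28:H0→d29:-→d30:-→d31:- -> H0
  lookup 96.253.0.62: bits 0110000011111101 walk d0:H4→d1:-→d2:-→d3:-→d4:-→d5:-→d6:-→d7:-→d8:-→d9:-→d10:-→d11:-→d12:-→d13:-→d14:-→d15:-→d16:H5 -> H5
  add 96.253.0.0/16 -> H1 at depth 16
  lookup 110.191.161.192: bits 0110111010111111101000011100000 walk d0:H4→d1:-→d2:-→d3:-→d4:-→d5:-→d6:-→d7:-→d8:-→d9:-→d10:-→d11:-→d12:-→d13:-→d14:-→d15:H1→d16:-→d17:-→d18:-→d19:-→d20:-→d21:-→d22:-→d23:-→d24:-→d25:-→d26:-→d27:-→d28:H0→d29:-→d30:-→d31:- -> H0
  add 232.185.101.0/24 -> H3 at depth 24
  - 96.253.0.0/16 clear@16
  - 110.190.0.0/15 clear@15
  lookup 232.185.101.11: bits 111010001011100101100101 walk d0:H4→d1:-→d2:-→d3:-→d4:-→d5:-→d6:-→d7:-→d8:-→d9:-→d10:-→d11:-→d12:-→d13:-→d14:-→d15:-→d16:-→d17:-→d18:-→d19:-→d20:-→d21:-→d22:-→d23:-→d24:H3 -> H3
  lookup 110.191.161.192: bits 0110111010111111101000011100000 walk d0:H4→d1:-→d2:-→d3:-→d4:-→d5:-→d6:-→d7:-→d8:-→d9:-→d10:-→d11:-→d12:-→d13:-→d14:-→d15:-→d16:-→d17:-→d18:-→d19:-→d20:-→d21:-→d22:-→d23:-→d24:-→d25:-→d26:-→d27:-→d28:H0→d29:-→d30:-→d31:- -> H0
  lookup 96.253.208.213: bits 0110000011111101110 walk d0:H4→d1:-→d2:-→d3:-→d4:-→d5:-→d6:-→d7:-→d8:-→d9:-→d10:-→d11:-→d12:-→d13:-→d14:-→d15:-→d16:-→d17:-→d18:-→d19:H5 -> H5

== LOOKUPS ==
["H5","H1","H4","H0","H5","H0","H3","H0","H5"]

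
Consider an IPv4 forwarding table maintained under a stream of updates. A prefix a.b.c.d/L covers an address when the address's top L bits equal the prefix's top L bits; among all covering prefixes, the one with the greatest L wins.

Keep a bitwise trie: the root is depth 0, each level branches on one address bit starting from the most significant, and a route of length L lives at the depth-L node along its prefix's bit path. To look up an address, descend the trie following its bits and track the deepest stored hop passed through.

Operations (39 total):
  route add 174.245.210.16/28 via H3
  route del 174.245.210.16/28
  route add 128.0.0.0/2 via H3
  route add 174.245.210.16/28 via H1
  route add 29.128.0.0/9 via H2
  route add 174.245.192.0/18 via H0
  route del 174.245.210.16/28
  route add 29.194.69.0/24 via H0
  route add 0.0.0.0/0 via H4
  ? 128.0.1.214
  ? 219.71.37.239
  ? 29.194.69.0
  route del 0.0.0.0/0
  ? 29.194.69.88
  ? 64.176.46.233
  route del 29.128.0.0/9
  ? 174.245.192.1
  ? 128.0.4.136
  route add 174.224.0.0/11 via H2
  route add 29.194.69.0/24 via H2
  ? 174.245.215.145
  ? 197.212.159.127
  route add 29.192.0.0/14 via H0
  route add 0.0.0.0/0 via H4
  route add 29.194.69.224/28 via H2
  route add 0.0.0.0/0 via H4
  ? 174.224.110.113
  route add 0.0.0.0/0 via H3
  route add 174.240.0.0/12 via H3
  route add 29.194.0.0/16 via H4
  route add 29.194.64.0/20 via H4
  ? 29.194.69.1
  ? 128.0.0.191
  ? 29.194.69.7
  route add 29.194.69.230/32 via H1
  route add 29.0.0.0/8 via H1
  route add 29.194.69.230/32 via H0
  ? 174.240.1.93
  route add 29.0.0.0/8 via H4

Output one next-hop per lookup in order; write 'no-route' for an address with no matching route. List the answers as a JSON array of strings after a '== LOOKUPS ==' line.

Trace:
  add 174.245.210.16/28 -> H3 at depth 28
  - 174.245.210.16/28 clear@28
  add 128.0.0.0/2 -> H3 at depth 2
  add 174.245.210.16/28 -> H1 at depth 28
  add 29.128.0.0/9 -> H2 at depth 9
  add 174.245.192.0/18 -> H0 at depth 18
  - 174.245.210.16/28 clear@28
  add 29.194.69.0/24 -> H0 at depth 24
  add 0.0.0.0/0 -> H4 at depth 0
  lookup 128.0.1.214: bits 10 walk d0:H4→d1:-→d2:H3 -> H3
  lookup 219.71.37.239: bits 1 walk d0:H4→d1:- -> H4
  lookup 29.194.69.0: bits 000111011100001001000101 walk d0:H4→d1:-→d2:-→d3:-→d4:-→d5:-→d6:-→d7:-→d8:-→d9:H2→d10:-→d11:-→d12:-→d13:-→d14:-→d15:-→d16:-→d17:-→d18:-→d19:-→d20:-→d21:-→d22:-→d23:-→d24:H0 -> H0
  - 0.0.0.0/0 clear@0
  lookup 29.194.69.88: bits 000111011100001001000101 walk d0:-→d1:-→d2:-→d3:-→d4:-→d5:-→d6:-→d7:-→d8:-→d9:H2→d10:-→d11:-→d12:-→d13:-→d14:-→d15:-→d16:-→d17:-→d18:-→d19:-→d20:-→d21:-→d22:-→d23:-→d24:H0 -> H0
  lookup 64.176.46.233: bits 0 walk d0:-→d1:- -> no-route
  - 29.128.0.0/9 clear@9
  lookup 174.245.192.1: bits 1010111011110101110 walk d0:-→d1:-→d2:H3→d3:-→d4:-→d5:-→d6:-→d7:-→d8:-→d9:-→d10:-→d11:-→d12:-→d13:-→d14:-→d15:-→d16:-→d17:-→d18:H0→d19:- -> H0
  lookup 128.0.4.136: bits 10 walk d0:-→d1:-→d2:H3 -> H3
  add 174.224.0.0/11 -> H2 at depth 11
  add 29.194.69.0/24 -> H2 at depth 24
  lookup 174.245.215.145: bits 101011101111010111010 walk d0:-→d1:-→d2:H3→d3:-→d4:-→d5:-→d6:-→d7:-→d8:-→d9:-→d10:-→d11:H2→d12:-→d13:-→d14:-→d15:-→d16:-→d17:-→d18:H0→d19:-→d20:-→d21:- -> H0
  lookup 197.212.159.127: bits 1 walk d0:-→d1:- -> no-route
  add 29.192.0.0/14 -> H0 at depth 14
  add 0.0.0.0/0 -> H4 at depth 0
  add 29.194.69.224/28 -> H2 at depth 28
  add 0.0.0.0/0 -> H4 at depth 0
  lookup 174.224.110.113: bits 10101110111 walk d0:H4→d1:-→d2:H3→d3:-→d4:-→d5:-→d6:-→d7:-→d8:-→d9:-→d10:-→d11:H2 -> H2
  add 0.0.0.0/0 -> H3 at depth 0
  add 174.240.0.0/12 -> H3 at depth 12
  add 29.194.0.0/16 -> H4 at depth 16
  add 29.194.64.0/20 -> H4 at depth 20
  lookup 29.194.69.1: bits 000111011100001001000101 walk d0:H3→d1:-→d2:-→d3:-→d4:-→d5:-→d6:-→d7:-→d8:-→d9:-→d10:-→d11:-→d12:-→d13:-→d14:H0→d15:-→d16:H4→d17:-→d18:-→d19:-→d20:H4→d21:-→d22:-→d23:-→d24:H2 -> H2
  lookup 128.0.0.191: bits 10 walk d0:H3→d1:-→d2:H3 -> H3
  lookup 29.194.69.7: bits 000111011100001001000101 walk d0:H3→d1:-→d2:-→d3:-→d4:-→d5:-→d6:-→d7:-→d8:-→d9:-→d10:-→d11:-→d12:-→d13:-→d14:H0→d15:-→d16:H4→d17:-→d18:-→d19:-→d20:H4→d21:-→d22:-→d23:-→d24:H2 -> H2
  add 29.194.69.230/32 -> H1 at depth 32
  add 29.0.0.0/8 -> H1 at depth 8
  add 29.194.69.230/32 -> H0 at depth 32
  lookup 174.240.1.93: bits 1010111011110 walk d0:H3→d1:-→d2:H3→d3:-→d4:-→d5:-→d6:-→d7:-→d8:-→d9:-→d10:-→d11:H2→d12:H3→d13:- -> H3
  add 29.0.0.0/8 -> H4 at depth 8

== LOOKUPS ==
["H3","H4","H0","H0","no-route","H0","H3","H0","no-route","H2","H2","H3","H2","H3"]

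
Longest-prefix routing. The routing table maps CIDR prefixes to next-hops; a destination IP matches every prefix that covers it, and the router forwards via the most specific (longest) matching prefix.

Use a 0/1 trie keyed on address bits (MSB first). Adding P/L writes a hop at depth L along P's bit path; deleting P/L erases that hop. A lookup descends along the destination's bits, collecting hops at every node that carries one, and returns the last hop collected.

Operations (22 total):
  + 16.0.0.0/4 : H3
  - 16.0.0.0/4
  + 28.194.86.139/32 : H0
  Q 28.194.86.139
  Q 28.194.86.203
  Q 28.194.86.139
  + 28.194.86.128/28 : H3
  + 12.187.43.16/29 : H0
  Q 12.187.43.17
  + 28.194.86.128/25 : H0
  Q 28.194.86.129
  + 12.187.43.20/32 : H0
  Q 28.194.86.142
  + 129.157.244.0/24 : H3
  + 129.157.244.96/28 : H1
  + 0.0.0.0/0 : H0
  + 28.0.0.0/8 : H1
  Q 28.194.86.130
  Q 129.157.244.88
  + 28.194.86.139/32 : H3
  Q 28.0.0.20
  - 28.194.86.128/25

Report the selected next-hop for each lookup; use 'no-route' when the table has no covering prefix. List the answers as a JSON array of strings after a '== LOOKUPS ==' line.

Process each operation:
  add 16.0.0.0/4 -> H3 at depth 4
  - 16.0.0.0/4 clear@4
  add 28.194.86.139/32 -> H0 at depth 32
  lookup 28.194.86.139: bits 00011100110000100101011010001011 walk d0:-→d1:-→d2:-→d3:-→d4:-→d5:-→d6:-→d7:-→d8:-→d9:-→d10:-→d11:-→d12:-→d13:-→d14:-→d15:-→d16:-→d17:-→d18:-→d19:-→d20:-→d21:-→d22:-→d23:-→d24:-→d25:-→d26:-→d27:-→d28:-→d29:-→d30:-→d31:-→d32:H0 -> H0
  lookup 28.194.86.203: bits 0001110011000010010101101 walk d0:-→d1:-→d2:-→d3:-→d4:-→d5:-→d6:-→d7:-→d8:-→d9:-→d10:-→d11:-→d12:-→d13:-→d14:-→d15:-→d16:-→d17:-→d18:-→d19:-→d20:-→d21:-→d22:-→d23:-→d24:-→d25:- -> no-route
  lookup 28.194.86.139: bits 00011100110000100101011010001011 walk d0:-→d1:-→d2:-→d3:-→d4:-→d5:-→d6:-→d7:-→d8:-→d9:-→d10:-→d11:-→d12:-→d13:-→d14:-→d15:-→d16:-→d17:-→d18:-→d19:-→d20:-→d21:-→d22:-→d23:-→d24:-→d25:-→d26:-→d27:-→d28:-→d29:-→d30:-→d31:-→d32:H0 -> H0
  add 28.194.86.128/28 -> H3 at depth 28
  add 12.187.43.16/29 -> H0 at depth 29
  lookup 12.187.43.17: bits 00001100101110110010101100010 walk d0:-→d1:-→d2:-→d3:-→d4:-→d5:-→d6:-→d7:-→d8:-→d9:-→d10:-→d11:-→d12:-→d13:-→d14:-→d15:-→d16:-→d17:-→d18:-→d19:-→d20:-→d21:-→d22:-→d23:-→d24:-→d25:-→d26:-→d27:-→d28:-→d29:H0 -> H0
  add 28.194.86.128/25 -> H0 at depth 25
  lookup 28.194.86.129: bits 0001110011000010010101101000 walk d0:-→d1:-→d2:-→d3:-→d4:-→d5:-→d6:-→d7:-→d8:-→d9:-→d10:-→d11:-→d12:-→d13:-→d14:-→d15:-→d16:-→d17:-→d18:-→d19:-→d20:-→d21:-→d22:-→d23:-→d24:-→d25:H0→d26:-→d27:-→d28:H3 -> H3
  add 12.187.43.20/32 -> H0 at depth 32
  lookup 28.194.86.142: bits 00011100110000100101011010001 walk d0:-→d1:-→d2:-→d3:-→d4:-→d5:-→d6:-→d7:-→d8:-→d9:-→d10:-→d11:-→d12:-→d13:-→d14:-→d15:-→d16:-→d17:-→d18:-→d19:-→d20:-→d21:-→d22:-→d23:-→d24:-→d25:H0→d26:-→d27:-→d28:H3→d29:- -> H3
  add 129.157.244.0/24 -> H3 at depth 24
  add 129.157.244.96/28 -> H1 at depth 28
  add 0.0.0.0/0 -> H0 at depth 0
  add 28.0.0.0/8 -> H1 at depth 8
  lookup 28.194.86.130: bits 0001110011000010010101101000 walk d0:H0→d1:-→d2:-→d3:-→d4:-→d5:-→d6:-→d7:-→d8:H1→d9:-→d10:-→d11:-→d12:-→d13:-→d14:-→d15:-→d16:-→d17:-→d18:-→d19:-→d20:-→d21:-→d22:-→d23:-→d24:-→d25:H0→d26:-→d27:-→d28:H3 -> H3
  lookup 129.157.244.88: bits 10000001100111011111010001 walk d0:H0→d1:-→d2:-→d3:-→d4:-→d5:-→d6:-→d7:-→d8:-→d9:-→d10:-→d11:-→d12:-→d13:-→d14:-→d15:-→d16:-→d17:-→d18:-→d19:-→d20:-→d21:-→d22:-→d23:-→d24:H3→d25:-→d26:- -> H3
  add 28.194.86.139/32 -> H3 at depth 32
  lookup 28.0.0.20: bits 00011100 walk d0:H0→d1:-→d2:-→d3:-→d4:-→d5:-→d6:-→d7:-→d8:H1 -> H1
  - 28.194.86.128/25 clear@25

== LOOKUPS ==
["H0","no-route","H0","H0","H3","H3","H3","H3","H1"]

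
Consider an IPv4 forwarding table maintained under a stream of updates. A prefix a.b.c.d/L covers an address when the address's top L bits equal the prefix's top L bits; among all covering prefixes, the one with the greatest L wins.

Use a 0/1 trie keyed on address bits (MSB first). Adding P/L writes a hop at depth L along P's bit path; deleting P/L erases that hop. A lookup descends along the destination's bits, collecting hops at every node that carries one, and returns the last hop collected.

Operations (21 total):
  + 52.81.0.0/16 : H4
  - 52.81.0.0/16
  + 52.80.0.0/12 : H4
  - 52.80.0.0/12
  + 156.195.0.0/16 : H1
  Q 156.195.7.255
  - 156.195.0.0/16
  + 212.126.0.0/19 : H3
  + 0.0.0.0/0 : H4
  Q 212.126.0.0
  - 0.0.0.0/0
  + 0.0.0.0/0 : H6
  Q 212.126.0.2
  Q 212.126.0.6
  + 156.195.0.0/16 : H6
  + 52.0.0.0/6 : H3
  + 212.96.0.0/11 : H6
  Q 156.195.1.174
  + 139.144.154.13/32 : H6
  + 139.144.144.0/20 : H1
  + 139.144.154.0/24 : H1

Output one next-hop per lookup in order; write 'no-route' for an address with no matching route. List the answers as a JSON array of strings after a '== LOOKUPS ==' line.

Apply in order:
  add 52.81.0.0/16 -> H4 at depth 16
  - 52.81.0.0/16 clear@16
  add 52.80.0.0/12 -> H4 at depth 12
  - 52.80.0.0/12 clear@12
  add 156.195.0.0/16 -> H1 at depth 16
  lookup 156.195.7.255: bits 1001110011000011 walk d0:-→d1:-→d2:-→d3:-→d4:-→d5:-→d6:-→d7:-→d8:-→d9:-→d10:-→d11:-→d12:-→d13:-→d14:-→d15:-→d16:H1 -> H1
  - 156.195.0.0/16 clear@16
  add 212.126.0.0/19 -> H3 at depth 19
  add 0.0.0.0/0 -> H4 at depth 0
  lookup 212.126.0.0: bits 1101010001111110000 walk d0:H4→d1:-→d2:-→d3:-→d4:-→d5:-→d6:-→d7:-→d8:-→d9:-→d10:-→d11:-→d12:-→d13:-→d14:-→d15:-→d16:-→d17:-→d18:-→d19:H3 -> H3
  - 0.0.0.0/0 clear@0
  add 0.0.0.0/0 -> H6 at depth 0
  lookup 212.126.0.2: bits 1101010001111110000 walk d0:H6→d1:-→d2:-→d3:-→d4:-→d5:-→d6:-→d7:-→d8:-→d9:-→d10:-→d11:-→d12:-→d13:-→d14:-→d15:-→d16:-→d17:-→d18:-→d19:H3 -> H3
  lookup 212.126.0.6: bits 1101010001111110000 walk d0:H6→d1:-→d2:-→d3:-→d4:-→d5:-→d6:-→d7:-→d8:-→d9:-→d10:-→d11:-→d12:-→d13:-→d14:-→d15:-→d16:-→d17:-→d18:-→d19:H3 -> H3
  add 156.195.0.0/16 -> H6 at depth 16
  add 52.0.0.0/6 -> H3 at depth 6
  add 212.96.0.0/11 -> H6 at depth 11
  lookup 156.195.1.174: bits 1001110011000011 walk d0:H6→d1:-→d2:-→d3:-→d4:-→d5:-→d6:-→d7:-→d8:-→d9:-→d10:-→d11:-→d12:-→d13:-→d14:-→d15:-→d16:H6 -> H6
  add 139.144.154.13/32 -> H6 at depth 32
  add 139.144.144.0/20 -> H1 at depth 20
  add 139.144.154.0/24 -> H1 at depth 24

== LOOKUPS ==
["H1","H3","H3","H3","H6"]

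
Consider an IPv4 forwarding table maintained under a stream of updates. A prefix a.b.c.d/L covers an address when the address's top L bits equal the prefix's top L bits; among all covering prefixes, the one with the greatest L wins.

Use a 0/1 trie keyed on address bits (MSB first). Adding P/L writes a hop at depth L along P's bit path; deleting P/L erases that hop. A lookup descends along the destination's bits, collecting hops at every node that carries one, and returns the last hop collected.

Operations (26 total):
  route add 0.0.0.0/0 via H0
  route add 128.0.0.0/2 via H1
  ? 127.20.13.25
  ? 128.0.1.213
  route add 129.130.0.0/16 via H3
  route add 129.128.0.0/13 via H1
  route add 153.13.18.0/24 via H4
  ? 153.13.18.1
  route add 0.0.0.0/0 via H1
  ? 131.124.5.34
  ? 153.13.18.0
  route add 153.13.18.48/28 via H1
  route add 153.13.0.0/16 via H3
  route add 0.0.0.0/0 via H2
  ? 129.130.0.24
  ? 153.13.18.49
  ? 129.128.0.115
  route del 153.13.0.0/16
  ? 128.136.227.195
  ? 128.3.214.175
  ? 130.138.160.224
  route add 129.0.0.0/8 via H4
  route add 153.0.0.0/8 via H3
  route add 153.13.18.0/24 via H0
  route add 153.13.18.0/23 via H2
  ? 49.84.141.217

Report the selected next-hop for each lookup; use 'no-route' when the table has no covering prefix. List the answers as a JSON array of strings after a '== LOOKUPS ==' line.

Process each operation:
  + 0.0.0.0/0 (H0) depth=0
  + 128.0.0.0/2 (H1) depth=2
  lookup 127.20.13.25: bits ε walk d0:H0 -> H0
  lookup 128.0.1.213: bits 10 walk d0:H0→d1:-→d2:H1 -> H1
  + 129.130.0.0/16 (H3) depth=16
  + 129.128.0.0/13 (H1) depth=13
  + 153.13.18.0/24 (H4) depth=24
  lookup 153.13.18.1: bits 100110010000110100010010 walk d0:H0→d1:-→d2:H1→d3:-→d4:-→d5:-→d6:-→d7:-→d8:-→d9:-→d10:-→d11:-→d12:-→d13:-→d14:-→d15:-→d16:-→d17:-→d18:-→d19:-→d20:-→d21:-→d22:-→d23:-→d24:H4 -> H4
  + 0.0.0.0/0 (H1) depth=0
  lookup 131.124.5.34: bits 100000 walk d0:H1→d1:-→d2:H1→d3:-→d4:-→d5:-→d6:- -> H1
  lookup 153.13.18.0: bits 100110010000110100010010 walk d0:H1→d1:-→d2:H1→d3:-→d4:-→d5:-→d6:-→d7:-→d8:-→d9:-→d10:-→d11:-→d12:-→d13:-→d14:-→d15:-→d16:-→d17:-→d18:-→d19:-→d20:-→d21:-→d22:-→d23:-→d24:H4 -> H4
  + 153.13.18.48/28 (H1) depth=28
  + 153.13.0.0/16 (H3) depth=16
  + 0.0.0.0/0 (H2) depth=0
  lookup 129.130.0.24: bits 1000000110000010 walk d0:H2→d1:-→d2:H1→d3:-→d4:-→d5:-→d6:-→d7:-→d8:-→d9:-→d10:-→d11:-→d12:-→d13:H1→d14:-→d15:-→d16:H3 -> H3
  lookup 153.13.18.49: bits 1001100100001101000100100011 walk d0:H2→d1:-→d2:H1→d3:-→d4:-→d5:-→d6:-→d7:-→d8:-→d9:-→d10:-→d11:-→d12:-→d13:-→d14:-→d15:-→d16:H3→d17:-→d18:-→d19:-→d20:-→d21:-→d22:-→d23:-→d24:H4→d25:-→d26:-→d27:-→d28:H1 -> H1
  lookup 129.128.0.115: bits 10000001100000 walk d0:H2→d1:-→d2:H1→d3:-→d4:-→d5:-→d6:-→d7:-→d8:-→d9:-→d10:-→d11:-→d12:-→d13:H1→d14:- -> H1
  - 153.13.0.0/16 clear@16
  lookup 128.136.227.195: bits 1000000 walk d0:H2→d1:-→d2:H1→d3:-→d4:-→d5:-→d6:-→d7:- -> H1
  lookup 128.3.214.175: bits 1000000 walk d0:H2→d1:-→d2:H1→d3:-→d4:-→d5:-→d6:-→d7:- -> H1
  lookup 130.138.160.224: bits 100000 walk d0:H2→d1:-→d2:H1→d3:-→d4:-→d5:-→d6:- -> H1
  + 129.0.0.0/8 (H4) depth=8
  + 153.0.0.0/8 (H3) depth=8
  + 153.13.18.0/24 (H0) depth=24
  + 153.13.18.0/23 (H2) depth=23
  lookup 49.84.141.217: bits ε walk d0:H2 -> H2

== LOOKUPS ==
["H0","H1","H4","H1","H4","H3","H1","H1","H1","H1","H1","H2"]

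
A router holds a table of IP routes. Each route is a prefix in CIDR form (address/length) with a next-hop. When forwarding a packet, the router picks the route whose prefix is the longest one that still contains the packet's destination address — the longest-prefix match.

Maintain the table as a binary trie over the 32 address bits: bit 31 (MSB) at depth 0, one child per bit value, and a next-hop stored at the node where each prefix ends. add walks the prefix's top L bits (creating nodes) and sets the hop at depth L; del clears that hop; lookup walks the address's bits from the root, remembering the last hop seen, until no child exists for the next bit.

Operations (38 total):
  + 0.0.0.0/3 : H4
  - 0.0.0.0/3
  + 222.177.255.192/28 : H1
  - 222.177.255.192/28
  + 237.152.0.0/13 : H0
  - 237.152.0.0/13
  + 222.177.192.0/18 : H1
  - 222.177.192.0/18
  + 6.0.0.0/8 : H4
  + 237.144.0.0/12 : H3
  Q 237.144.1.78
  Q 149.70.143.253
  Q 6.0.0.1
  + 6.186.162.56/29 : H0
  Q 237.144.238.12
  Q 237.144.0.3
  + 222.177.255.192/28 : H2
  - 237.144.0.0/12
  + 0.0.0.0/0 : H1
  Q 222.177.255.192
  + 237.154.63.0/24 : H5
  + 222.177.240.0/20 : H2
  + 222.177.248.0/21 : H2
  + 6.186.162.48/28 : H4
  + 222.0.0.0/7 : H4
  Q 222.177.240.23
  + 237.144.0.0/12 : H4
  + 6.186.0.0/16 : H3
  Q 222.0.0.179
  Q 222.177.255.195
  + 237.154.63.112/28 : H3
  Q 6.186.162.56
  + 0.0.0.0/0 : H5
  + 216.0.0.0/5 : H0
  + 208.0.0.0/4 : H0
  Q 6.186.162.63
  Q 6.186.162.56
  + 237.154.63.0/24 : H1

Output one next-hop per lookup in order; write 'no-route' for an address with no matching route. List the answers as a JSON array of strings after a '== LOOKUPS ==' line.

Process each operation:
  + 0.0.0.0/3 (H4) depth=3
  del 0.0.0.0/3 (clear depth 3)
  + 222.177.255.192/28 (H1) depth=28
  del 222.177.255.192/28 (clear depth 28)
  + 237.152.0.0/13 (H0) depth=13
  del 237.152.0.0/13 (clear depth 13)
  + 222.177.192.0/18 (H1) depth=18
  del 222.177.192.0/18 (clear depth 18)
  + 6.0.0.0/8 (H4) depth=8
  + 237.144.0.0/12 (H3) depth=12
  lookup 237.144.1.78: bits 111011011001 walk d0:-→d1:-→d2:-→d3:-→d4:-→d5:-→d6:-→d7:-→d8:-→d9:-→d10:-→d11:-→d12:H3 -> H3
  lookup 149.70.143.253: bits 1 walk d0:-→d1:- -> no-route
  lookup 6.0.0.1: bits 00000110 walk d0:-→d1:-→d2:-→d3:-→d4:-→d5:-→d6:-→d7:-→d8:H4 -> H4
  + 6.186.162.56/29 (H0) depth=29
  lookup 237.144.238.12: bits 111011011001 walk d0:-→d1:-→d2:-→d3:-→d4:-→d5:-→d6:-→d7:-→d8:-→d9:-→d10:-→d11:-→d12:H3 -> H3
  lookup 237.144.0.3: bits 111011011001 walk d0:-→d1:-→d2:-→d3:-→d4:-→d5:-→d6:-→d7:-→d8:-→d9:-→d10:-→d11:-→d12:H3 -> H3
  + 222.177.255.192/28 (H2) depth=28
  del 237.144.0.0/12 (clear depth 12)
  + 0.0.0.0/0 (H1) depth=0
  lookup 222.177.255.192: bits 1101111010110001111111111100 walk d0:H1→d1:-→d2:-→d3:-→d4:-→d5:-→d6:-→d7:-→d8:-→d9:-→d10:-→d11:-→d12:-→d13:-→d14:-→d15:-→d16:-→d17:-→d18:-→d19:-→d20:-→d21:-→d22:-→d23:-→d24:-→d25:-→d26:-→d27:-→d28:H2 -> H2
  + 237.154.63.0/24 (H5) depth=24
  + 222.177.240.0/20 (H2) depth=20
  + 222.177.248.0/21 (H2) depth=21
  + 6.186.162.48/28 (H4) depth=28
  + 222.0.0.0/7 (H4) depth=7
  lookup 222.177.240.23: bits 11011110101100011111 walk d0:H1→d1:-→d2:-→d3:-→d4:-→d5:-→d6:-→d7:H4→d8:-→d9:-→d10:-→d11:-→d12:-→d13:-→d14:-→d15:-→d16:-→d17:-→d18:-→d19:-→d20:H2 -> H2
  + 237.144.0.0/12 (H4) depth=12
  + 6.186.0.0/16 (H3) depth=16
  lookup 222.0.0.179: bits 11011110 walk d0:H1→d1:-→d2:-→d3:-→d4:-→d5:-→d6:-→d7:H4→d8:- -> H4
  lookup 222.177.255.195: bits 1101111010110001111111111100 walk d0:H1→d1:-→d2:-→d3:-→d4:-→d5:-→d6:-→d7:H4→d8:-→d9:-→d10:-→d11:-→d12:-→d13:-→d14:-→d15:-→d16:-→d17:-→d18:-→d19:-→d20:H2→d21:H2→d22:-→d23:-→d24:-→d25:-→d26:-→d27:-→d28:H2 -> H2
  + 237.154.63.112/28 (H3) depth=28
  lookup 6.186.162.56: bits 00000110101110101010001000111 walk d0:H1→d1:-→d2:-→d3:-→d4:-→d5:-→d6:-→d7:-→d8:H4→d9:-→d10:-→d11:-→d12:-→d13:-→d14:-→d15:-→d16:H3→d17:-→d18:-→d19:-→d20:-→d21:-→d22:-→d23:-→d24:-→d25:-→d26:-→d27:-→d28:H4→d29:H0 -> H0
  + 0.0.0.0/0 (H5) depth=0
  + 216.0.0.0/5 (H0) depth=5
  + 208.0.0.0/4 (H0) depth=4
  lookup 6.186.162.63: bits 00000110101110101010001000111 walk d0:H5→d1:-→d2:-→d3:-→d4:-→d5:-→d6:-→d7:-→d8:H4→d9:-→d10:-→d11:-→d12:-→d13:-→d14:-→d15:-→d16:H3→d17:-→d18:-→d19:-→d20:-→d21:-→d22:-→d23:-→d24:-→d25:-→d26:-→d27:-→d28:H4→d29:H0 -> H0
  lookup 6.186.162.56: bits 00000110101110101010001000111 walk d0:H5→d1:-→d2:-→d3:-→d4:-→d5:-→d6:-→d7:-→d8:H4→d9:-→d10:-→d11:-→d12:-→d13:-→d14:-→d15:-→d16:H3→d17:-→d18:-→d19:-→d20:-→d21:-→d22:-→d23:-→d24:-→d25:-→d26:-→d27:-→d28:H4→d29:H0 -> H0
  + 237.154.63.0/24 (H1) depth=24

== LOOKUPS ==
["H3","no-route","H4","H3","H3","H2","H2","H4","H2","H0","H0","H0"]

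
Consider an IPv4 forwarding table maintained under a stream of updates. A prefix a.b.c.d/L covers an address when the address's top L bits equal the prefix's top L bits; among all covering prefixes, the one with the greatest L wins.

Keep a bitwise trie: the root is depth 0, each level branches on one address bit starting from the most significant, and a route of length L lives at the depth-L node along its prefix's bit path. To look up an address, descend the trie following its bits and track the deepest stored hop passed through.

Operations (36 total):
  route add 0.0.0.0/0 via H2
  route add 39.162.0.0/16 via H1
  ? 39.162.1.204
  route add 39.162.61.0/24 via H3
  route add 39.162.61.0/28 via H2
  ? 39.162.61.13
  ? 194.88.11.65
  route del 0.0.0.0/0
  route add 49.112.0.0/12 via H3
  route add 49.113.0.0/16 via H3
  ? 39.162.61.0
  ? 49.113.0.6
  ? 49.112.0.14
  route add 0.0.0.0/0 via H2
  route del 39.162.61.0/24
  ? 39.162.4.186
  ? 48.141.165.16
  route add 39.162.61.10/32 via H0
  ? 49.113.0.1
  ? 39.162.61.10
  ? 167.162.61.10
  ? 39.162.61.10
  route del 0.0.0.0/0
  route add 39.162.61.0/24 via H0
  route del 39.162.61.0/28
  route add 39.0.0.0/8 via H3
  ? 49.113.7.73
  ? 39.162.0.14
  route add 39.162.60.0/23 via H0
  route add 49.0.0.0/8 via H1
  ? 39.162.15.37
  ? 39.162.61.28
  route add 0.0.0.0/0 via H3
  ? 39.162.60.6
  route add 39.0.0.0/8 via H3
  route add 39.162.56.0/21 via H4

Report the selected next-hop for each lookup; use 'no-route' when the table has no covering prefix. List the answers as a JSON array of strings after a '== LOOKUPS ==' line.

Trace:
  + 0.0.0.0/0 (H2) depth=0
  + 39.162.0.0/16 (H1) depth=16
  Q 39.162.1.204: descend 0010011110100010 ; hops seen [H2,H1] ; pick H1
  + 39.162.61.0/24 (H3) depth=24
  + 39.162.61.0/28 (H2) depth=28
  Q 39.162.61.13: descend 0010011110100010001111010000 ; hops seen [H2,H1,H3,H2] ; pick H2
  Q 194.88.11.65: descend ε ; hops seen [H2] ; pick H2
  - 0.0.0.0/0 clear@0
  + 49.112.0.0/12 (H3) depth=12
  + 49.113.0.0/16 (H3) depth=16
  Q 39.162.61.0: descend 0010011110100010001111010000 ; hops seen [H1,H3,H2] ; pick H2
  Q 49.113.0.6: descend 0011000101110001 ; hops seen [H3,H3] ; pick H3
  Q 49.112.0.14: descend 001100010111000 ; hops seen [H3] ; pick H3
  + 0.0.0.0/0 (H2) depth=0
  - 39.162.61.0/24 clear@24
  Q 39.162.4.186: descend 001001111010001000 ; hops seen [H2,H1] ; pick H1
  Q 48.141.165.16: descend 0011000 ; hops seen [H2] ; pick H2
  + 39.162.61.10/32 (H0) depth=32
  Q 49.113.0.1: descend 0011000101110001 ; hops seen [H2,H3,H3] ; pick H3
  Q 39.162.61.10: descend 00100111101000100011110100001010 ; hops seen [H2,H1,H2,H0] ; pick H0
  Q 167.162.61.10: descend ε ; hops seen [H2] ; pick H2
  Q 39.162.61.10: descend 00100111101000100011110100001010 ; hops seen [H2,H1,H2,H0] ; pick H0
  - 0.0.0.0/0 clear@0
  + 39.162.61.0/24 (H0) depth=24
  - 39.162.61.0/28 clear@28
  + 39.0.0.0/8 (H3) depth=8
  Q 49.113.7.73: descend 0011000101110001 ; hops seen [H3,H3] ; pick H3
  Q 39.162.0.14: descend 001001111010001000 ; hops seen [H3,H1] ; pick H1
  + 39.162.60.0/23 (H0) depth=23
  + 49.0.0.0/8 (H1) depth=8
  Q 39.162.15.37: descend 001001111010001000 ; hops seen [H3,H1] ; pick H1
  Q 39.162.61.28: descend 001001111010001000111101000 ; hops seen [H3,H1,H0,H0] ; pick H0
  + 0.0.0.0/0 (H3) depth=0
  Q 39.162.60.6: descend 00100111101000100011110 ; hops seen [H3,H3,H1,H0] ; pick H0
  + 39.0.0.0/8 (H3) depth=8
  + 39.162.56.0/21 (H4) depth=21

== LOOKUPS ==
["H1","H2","H2","H2","H3","H3","H1","H2","H3","H0","H2","H0","H3","H1","H1","H0","H0"]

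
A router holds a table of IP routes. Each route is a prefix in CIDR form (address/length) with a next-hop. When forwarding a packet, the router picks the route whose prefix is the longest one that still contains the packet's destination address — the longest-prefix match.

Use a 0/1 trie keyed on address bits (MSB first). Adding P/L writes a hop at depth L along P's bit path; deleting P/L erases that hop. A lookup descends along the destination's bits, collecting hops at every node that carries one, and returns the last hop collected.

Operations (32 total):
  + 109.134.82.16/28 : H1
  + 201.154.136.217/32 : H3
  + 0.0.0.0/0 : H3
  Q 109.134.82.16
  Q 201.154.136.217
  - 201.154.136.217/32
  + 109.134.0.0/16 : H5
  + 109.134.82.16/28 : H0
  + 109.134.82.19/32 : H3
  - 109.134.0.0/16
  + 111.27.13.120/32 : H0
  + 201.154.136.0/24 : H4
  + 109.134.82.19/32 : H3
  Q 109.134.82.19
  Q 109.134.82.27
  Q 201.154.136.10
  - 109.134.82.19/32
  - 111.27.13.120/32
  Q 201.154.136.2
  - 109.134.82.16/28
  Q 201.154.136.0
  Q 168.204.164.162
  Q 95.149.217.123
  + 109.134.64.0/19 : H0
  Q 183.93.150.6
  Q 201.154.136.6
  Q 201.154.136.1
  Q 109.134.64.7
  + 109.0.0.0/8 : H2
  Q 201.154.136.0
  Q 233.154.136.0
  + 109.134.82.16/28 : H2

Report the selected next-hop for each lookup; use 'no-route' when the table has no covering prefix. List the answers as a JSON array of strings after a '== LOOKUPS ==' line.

Trace:
  + 109.134.82.16/28 (H1) depth=28
  + 201.154.136.217/32 (H3) depth=32
  + 0.0.0.0/0 (H3) depth=0
  lookup 109.134.82.16: bits 0110110110000110010100100001 walk d0:H3→d1:-→d2:-→d3:-→d4:-→d5:-→d6:-→d7:-→d8:-→d9:-→d10:-→d11:-→d12:-→d13:-→d14:-→d15:-→d16:-→d17:-→d18:-→d19:-→d20:-→d21:-→d22:-→d23:-→d24:-→d25:-→d26:-→d27:-→d28:H1 -> H1
  lookup 201.154.136.217: bits 11001001100110101000100011011001 walk d0:H3→d1:-→d2:-→d3:-→d4:-→d5:-→d6:-→d7:-→d8:-→d9:-→d10:-→d11:-→d12:-→d13:-→d14:-→d15:-→d16:-→d17:-→d18:-→d19:-→d20:-→d21:-→d22:-→d23:-→d24:-→d25:-→d26:-→d27:-→d28:-→d29:-→d30:-→d31:-→d32:H3 -> H3
  del 201.154.136.217/32 (clear depth 32)
  + 109.134.0.0/16 (H5) depth=16
  + 109.134.82.16/28 (H0) depth=28
  + 109.134.82.19/32 (H3) depth=32
  del 109.134.0.0/16 (clear depth 16)
  + 111.27.13.120/32 (H0) depth=32
  + 201.154.136.0/24 (H4) depth=24
  + 109.134.82.19/32 (H3) depth=32
  lookup 109.134.82.19: bits 01101101100001100101001000010011 walk d0:H3→d1:-→d2:-→d3:-→d4:-→d5:-→d6:-→d7:-→d8:-→d9:-→d10:-→d11:-→d12:-→d13:-→d14:-→d15:-→d16:-→d17:-→d18:-→d19:-→d20:-→d21:-→d22:-→d23:-→d24:-→d25:-→d26:-→d27:-→d28:H0→d29:-→d30:-→d31:-→d32:H3 -> H3
  lookup 109.134.82.27: bits 0110110110000110010100100001 walk d0:H3→d1:-→d2:-→d3:-→d4:-→d5:-→d6:-→d7:-→d8:-→d9:-→d10:-→d11:-→d12:-→d13:-→d14:-→d15:-→d16:-→d17:-→d18:-→d19:-→d20:-→d21:-→d22:-→d23:-→d24:-→d25:-→d26:-→d27:-→d28:H0 -> H0
  lookup 201.154.136.10: bits 110010011001101010001000 walk d0:H3→d1:-→d2:-→d3:-→d4:-→d5:-→d6:-→d7:-→d8:-→d9:-→d10:-→d11:-→d12:-→d13:-→d14:-→d15:-→d16:-→d17:-→d18:-→d19:-→d20:-→d21:-→d22:-→d23:-→d24:H4 -> H4
  del 109.134.82.19/32 (clear depth 32)
  del 111.27.13.120/32 (clear depth 32)
  lookup 201.154.136.2: bits 110010011001101010001000 walk d0:H3→d1:-→d2:-→d3:-→d4:-→d5:-→d6:-→d7:-→d8:-→d9:-→d10:-→d11:-→d12:-→d13:-→d14:-→d15:-→d16:-→d17:-→d18:-→d19:-→d20:-→d21:-→d22:-→d23:-→d24:H4 -> H4
  del 109.134.82.16/28 (clear depth 28)
  lookup 201.154.136.0: bits 110010011001101010001000 walk d0:H3→d1:-→d2:-→d3:-→d4:-→d5:-→d6:-→d7:-→d8:-→d9:-→d10:-→d11:-→d12:-→d13:-→d14:-→d15:-→d16:-→d17:-→d18:-→d19:-→d20:-→d21:-→d22:-→d23:-→d24:H4 -> H4
  lookup 168.204.164.162: bits 1 walk d0:H3→d1:- -> H3
  lookup 95.149.217.123: bits 01 walk d0:H3→d1:-→d2:- -> H3
  + 109.134.64.0/19 (H0) depth=19
  lookup 183.93.150.6: bits 1 walk d0:H3→d1:- -> H3
  lookup 201.154.136.6: bits 110010011001101010001000 walk d0:H3→d1:-→d2:-→d3:-→d4:-→d5:-→d6:-→d7:-→d8:-→d9:-→d10:-→d11:-→d12:-→d13:-→d14:-→d15:-→d16:-→d17:-→d18:-→d19:-→d20:-→d21:-→d22:-→d23:-→d24:H4 -> H4
  lookup 201.154.136.1: bits 110010011001101010001000 walk d0:H3→d1:-→d2:-→d3:-→d4:-→d5:-→d6:-→d7:-→d8:-→d9:-→d10:-→d11:-→d12:-→d13:-→d14:-→d15:-→d16:-→d17:-→d18:-→d19:-→d20:-→d21:-→d22:-→d23:-→d24:H4 -> H4
  lookup 109.134.64.7: bits 0110110110000110010 walk d0:H3→d1:-→d2:-→d3:-→d4:-→d5:-→d6:-→d7:-→d8:-→d9:-→d10:-→d11:-→d12:-→d13:-→d14:-→d15:-→d16:-→d17:-→d18:-→d19:H0 -> H0
  + 109.0.0.0/8 (H2) depth=8
  lookup 201.154.136.0: bits 110010011001101010001000 walk d0:H3→d1:-→d2:-→d3:-→d4:-→d5:-→d6:-→d7:-→d8:-→d9:-→d10:-→d11:-→d12:-→d13:-→d14:-→d15:-→d16:-→d17:-→d18:-→d19:-→d20:-→d21:-→d22:-→d23:-→d24:H4 -> H4
  lookup 233.154.136.0: bits 11 walk d0:H3→d1:-→d2:- -> H3
  + 109.134.82.16/28 (H2) depth=28

== LOOKUPS ==
["H1","H3","H3","H0","H4","H4","H4","H3","H3","H3","H4","H4","H0","H4","H3"]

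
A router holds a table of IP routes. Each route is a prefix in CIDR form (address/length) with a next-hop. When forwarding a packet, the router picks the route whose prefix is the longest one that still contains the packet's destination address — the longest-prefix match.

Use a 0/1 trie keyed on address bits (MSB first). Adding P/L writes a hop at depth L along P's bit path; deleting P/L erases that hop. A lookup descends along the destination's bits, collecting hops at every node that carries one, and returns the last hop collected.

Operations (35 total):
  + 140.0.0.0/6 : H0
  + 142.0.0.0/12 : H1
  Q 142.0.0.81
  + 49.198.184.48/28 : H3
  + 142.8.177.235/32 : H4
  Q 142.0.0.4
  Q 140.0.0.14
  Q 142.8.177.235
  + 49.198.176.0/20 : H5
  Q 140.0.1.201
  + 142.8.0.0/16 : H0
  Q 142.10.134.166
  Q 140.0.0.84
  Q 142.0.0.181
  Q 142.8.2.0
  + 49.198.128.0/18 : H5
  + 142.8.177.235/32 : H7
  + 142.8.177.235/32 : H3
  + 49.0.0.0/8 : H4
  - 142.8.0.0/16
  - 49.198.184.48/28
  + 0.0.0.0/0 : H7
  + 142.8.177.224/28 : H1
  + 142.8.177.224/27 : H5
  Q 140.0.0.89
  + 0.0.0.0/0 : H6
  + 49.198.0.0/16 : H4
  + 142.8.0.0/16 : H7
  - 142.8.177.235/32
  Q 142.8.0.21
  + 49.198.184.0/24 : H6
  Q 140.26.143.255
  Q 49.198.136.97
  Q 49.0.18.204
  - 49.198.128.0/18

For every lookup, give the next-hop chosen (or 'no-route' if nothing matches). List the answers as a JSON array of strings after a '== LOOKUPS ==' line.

Trace:
  add 140.0.0.0/6 -> H0 at depth 6
  add 142.0.0.0/12 -> H1 at depth 12
  Q 142.0.0.81: descend 100011100000 ; hops seen [H0,H1] ; pick H1
  add 49.198.184.48/28 -> H3 at depth 28
  add 142.8.177.235/32 -> H4 at depth 32
  Q 142.0.0.4: descend 100011100000 ; hops seen [H0,H1] ; pick H1
  Q 140.0.0.14: descend 100011 ; hops seen [H0] ; pick H0
  Q 142.8.177.235: descend 10001110000010001011000111101011 ; hops seen [H0,H1,H4] ; pick H4
  add 49.198.176.0/20 -> H5 at depth 20
  Q 140.0.1.201: descend 100011 ; hops seen [H0] ; pick H0
  add 142.8.0.0/16 -> H0 at depth 16
  Q 142.10.134.166: descend 10001110000010 ; hops seen [H0,H1] ; pick H1
  Q 140.0.0.84: descend 100011 ; hops seen [H0] ; pick H0
  Q 142.0.0.181: descend 100011100000 ; hops seen [H0,H1] ; pick H1
  Q 142.8.2.0: descend 1000111000001000 ; hops seen [H0,H1,H0] ; pick H0
  add 49.198.128.0/18 -> H5 at depth 18
  add 142.8.177.235/32 -> H7 at depth 32
  add 142.8.177.235/32 -> H3 at depth 32
  add 49.0.0.0/8 -> H4 at depth 8
  - 142.8.0.0/16 clear@16
  - 49.198.184.48/28 clear@28
  add 0.0.0.0/0 -> H7 at depth 0
  add 142.8.177.224/28 -> H1 at depth 28
  add 142.8.177.224/27 -> H5 at depth 27
  Q 140.0.0.89: descend 100011 ; hops seen [H7,H0] ; pick H0
  add 0.0.0.0/0 -> H6 at depth 0
  add 49.198.0.0/16 -> H4 at depth 16
  add 142.8.0.0/16 -> H7 at depth 16
  - 142.8.177.235/32 clear@32
  Q 142.8.0.21: descend 1000111000001000 ; hops seen [H6,H0,H1,H7] ; pick H7
  add 49.198.184.0/24 -> H6 at depth 24
  Q 140.26.143.255: descend 100011 ; hops seen [H6,H0] ; pick H0
  Q 49.198.136.97: descend 001100011100011010 ; hops seen [H6,H4,H4,H5] ; pick H5
  Q 49.0.18.204: descend 00110001 ; hops seen [H6,H4] ; pick H4
  - 49.198.128.0/18 clear@18

== LOOKUPS ==
["H1","H1","H0","H4","H0","H1","H0","H1","H0","H0","H7","H0","H5","H4"]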